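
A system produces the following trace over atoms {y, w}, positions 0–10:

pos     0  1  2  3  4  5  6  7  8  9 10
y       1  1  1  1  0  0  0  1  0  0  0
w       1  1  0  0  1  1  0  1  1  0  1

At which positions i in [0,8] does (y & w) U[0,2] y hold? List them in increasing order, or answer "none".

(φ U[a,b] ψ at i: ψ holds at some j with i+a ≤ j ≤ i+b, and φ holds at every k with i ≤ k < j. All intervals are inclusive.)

0, 1, 2, 3, 7

Evaluate at each i in [0,8]:
  i=0: ✓ (rhs at j=0)
  i=1: ✓ (rhs at j=1)
  i=2: ✓ (rhs at j=2)
  i=3: ✓ (rhs at j=3)
  i=4: ✗ (no rhs in [4,6])
  i=5: ✗ (lhs fails at k=5 before rhs at j=7)
  i=6: ✗ (lhs fails at k=6 before rhs at j=7)
  i=7: ✓ (rhs at j=7)
  i=8: ✗ (no rhs in [8,10])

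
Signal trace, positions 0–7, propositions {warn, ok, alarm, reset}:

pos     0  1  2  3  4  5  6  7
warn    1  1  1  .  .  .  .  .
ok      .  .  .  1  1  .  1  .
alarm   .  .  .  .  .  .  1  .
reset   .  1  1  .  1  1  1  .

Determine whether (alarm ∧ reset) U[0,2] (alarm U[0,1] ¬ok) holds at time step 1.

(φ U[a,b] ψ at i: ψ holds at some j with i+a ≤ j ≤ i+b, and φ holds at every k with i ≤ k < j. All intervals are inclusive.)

Need some j in [1,3] with (alarm U[0,1] ¬ok), and (alarm ∧ reset) at every k in [1,j-1].
  j=1: (alarm U[0,1] ¬ok) holds; no prefix to check → satisfied.

Holds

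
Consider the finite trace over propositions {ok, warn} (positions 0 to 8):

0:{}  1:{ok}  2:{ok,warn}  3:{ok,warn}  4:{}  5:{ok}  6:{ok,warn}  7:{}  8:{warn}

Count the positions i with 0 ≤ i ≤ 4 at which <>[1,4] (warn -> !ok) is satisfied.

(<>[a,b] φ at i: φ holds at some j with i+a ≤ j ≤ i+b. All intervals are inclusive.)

5

Evaluate at each i in [0,4]:
  i=0: ✓ (witness j=1)
  i=1: ✓ (witness j=4)
  i=2: ✓ (witness j=4)
  i=3: ✓ (witness j=4)
  i=4: ✓ (witness j=5)
Positions where it holds: {0, 1, 2, 3, 4} → 5.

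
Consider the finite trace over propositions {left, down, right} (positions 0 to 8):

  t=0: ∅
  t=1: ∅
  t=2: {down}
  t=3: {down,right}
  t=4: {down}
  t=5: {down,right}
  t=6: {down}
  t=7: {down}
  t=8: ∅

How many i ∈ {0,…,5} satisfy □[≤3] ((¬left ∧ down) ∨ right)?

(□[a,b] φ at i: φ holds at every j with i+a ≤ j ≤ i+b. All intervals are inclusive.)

3

Evaluate at each i in [0,5]:
  i=0: ✗ (fails at j=0)
  i=1: ✗ (fails at j=1)
  i=2: ✓ (all of [2,5])
  i=3: ✓ (all of [3,6])
  i=4: ✓ (all of [4,7])
  i=5: ✗ (fails at j=8)
Positions where it holds: {2, 3, 4} → 3.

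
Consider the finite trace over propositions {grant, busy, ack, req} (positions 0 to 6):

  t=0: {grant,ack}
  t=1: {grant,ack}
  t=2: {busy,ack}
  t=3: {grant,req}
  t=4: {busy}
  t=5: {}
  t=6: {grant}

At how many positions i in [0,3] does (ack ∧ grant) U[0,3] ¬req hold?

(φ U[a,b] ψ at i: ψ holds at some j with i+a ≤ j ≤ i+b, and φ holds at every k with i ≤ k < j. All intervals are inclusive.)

Evaluate at each i in [0,3]:
  i=0: ✓ (rhs at j=0)
  i=1: ✓ (rhs at j=1)
  i=2: ✓ (rhs at j=2)
  i=3: ✗ (lhs fails at k=3 before rhs at j=4)
Positions where it holds: {0, 1, 2} → 3.

3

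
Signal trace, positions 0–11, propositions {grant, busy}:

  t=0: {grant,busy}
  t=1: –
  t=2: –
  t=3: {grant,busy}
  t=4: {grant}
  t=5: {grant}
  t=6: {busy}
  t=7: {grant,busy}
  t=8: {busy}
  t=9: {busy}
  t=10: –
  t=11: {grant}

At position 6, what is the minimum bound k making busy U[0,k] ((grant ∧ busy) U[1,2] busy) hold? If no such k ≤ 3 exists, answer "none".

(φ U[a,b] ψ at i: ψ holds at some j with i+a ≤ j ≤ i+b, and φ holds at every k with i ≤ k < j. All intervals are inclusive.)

Need earliest j ≥ 6 with ((grant ∧ busy) U[1,2] busy), and busy at every k in [6,j-1].
  j=6: rhs fails.
  j=7: rhs holds; lhs holds on [6,6]. k = 1.

1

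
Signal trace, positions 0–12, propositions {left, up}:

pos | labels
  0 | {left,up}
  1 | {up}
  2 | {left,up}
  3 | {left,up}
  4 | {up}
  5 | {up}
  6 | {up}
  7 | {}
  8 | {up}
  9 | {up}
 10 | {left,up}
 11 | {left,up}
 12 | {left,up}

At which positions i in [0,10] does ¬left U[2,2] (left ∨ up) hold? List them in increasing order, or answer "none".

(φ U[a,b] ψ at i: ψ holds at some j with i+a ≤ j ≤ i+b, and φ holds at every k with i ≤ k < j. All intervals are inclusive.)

4, 6, 7, 8

Evaluate at each i in [0,10]:
  i=0: ✗ (lhs fails at k=0 before rhs at j=2)
  i=1: ✗ (lhs fails at k=2 before rhs at j=3)
  i=2: ✗ (lhs fails at k=2 before rhs at j=4)
  i=3: ✗ (lhs fails at k=3 before rhs at j=5)
  i=4: ✓ (rhs at j=6; lhs holds on [4,5])
  i=5: ✗ (no rhs in [7,7])
  i=6: ✓ (rhs at j=8; lhs holds on [6,7])
  i=7: ✓ (rhs at j=9; lhs holds on [7,8])
  i=8: ✓ (rhs at j=10; lhs holds on [8,9])
  i=9: ✗ (lhs fails at k=10 before rhs at j=11)
  i=10: ✗ (lhs fails at k=10 before rhs at j=12)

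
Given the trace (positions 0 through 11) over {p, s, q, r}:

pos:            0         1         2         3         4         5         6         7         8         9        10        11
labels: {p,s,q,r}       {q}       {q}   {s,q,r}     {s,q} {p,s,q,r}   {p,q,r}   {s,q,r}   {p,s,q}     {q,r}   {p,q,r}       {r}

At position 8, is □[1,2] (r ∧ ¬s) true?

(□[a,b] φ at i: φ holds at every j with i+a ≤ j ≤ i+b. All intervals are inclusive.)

Yes

Check (r ∧ ¬s) at every j in [9,10]:
  j=9: true
  j=10: true
All positions satisfy it → formula holds.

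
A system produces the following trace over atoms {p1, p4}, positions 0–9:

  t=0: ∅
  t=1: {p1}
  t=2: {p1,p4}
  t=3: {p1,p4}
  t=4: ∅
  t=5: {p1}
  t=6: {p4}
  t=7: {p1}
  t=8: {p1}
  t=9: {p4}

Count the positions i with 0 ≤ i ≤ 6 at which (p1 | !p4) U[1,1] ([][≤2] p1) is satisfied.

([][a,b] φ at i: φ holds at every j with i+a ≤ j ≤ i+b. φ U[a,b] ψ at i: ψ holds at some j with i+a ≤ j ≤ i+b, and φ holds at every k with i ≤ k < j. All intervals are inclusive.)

Evaluate at each i in [0,6]:
  i=0: ✓ (rhs at j=1; lhs holds on [0,0])
  i=1: ✗ (no rhs in [2,2])
  i=2: ✗ (no rhs in [3,3])
  i=3: ✗ (no rhs in [4,4])
  i=4: ✗ (no rhs in [5,5])
  i=5: ✗ (no rhs in [6,6])
  i=6: ✗ (no rhs in [7,7])
Positions where it holds: {0} → 1.

1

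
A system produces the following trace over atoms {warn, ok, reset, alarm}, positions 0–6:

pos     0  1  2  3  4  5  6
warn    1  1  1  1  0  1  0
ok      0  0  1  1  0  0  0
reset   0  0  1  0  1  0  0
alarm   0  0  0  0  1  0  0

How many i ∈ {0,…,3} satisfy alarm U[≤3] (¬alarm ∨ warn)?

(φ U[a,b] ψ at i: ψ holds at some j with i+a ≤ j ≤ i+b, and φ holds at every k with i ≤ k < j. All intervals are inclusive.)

Evaluate at each i in [0,3]:
  i=0: ✓ (rhs at j=0)
  i=1: ✓ (rhs at j=1)
  i=2: ✓ (rhs at j=2)
  i=3: ✓ (rhs at j=3)
Positions where it holds: {0, 1, 2, 3} → 4.

4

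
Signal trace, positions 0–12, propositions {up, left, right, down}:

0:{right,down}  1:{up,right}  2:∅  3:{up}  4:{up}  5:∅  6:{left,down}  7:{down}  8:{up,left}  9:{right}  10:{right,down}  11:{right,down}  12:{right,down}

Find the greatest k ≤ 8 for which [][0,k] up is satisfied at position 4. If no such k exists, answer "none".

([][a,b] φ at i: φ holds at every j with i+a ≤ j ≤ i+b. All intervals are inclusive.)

0

up must hold from j=4 onward; find where it first fails.
  j=4: holds
  j=5: fails
Holds on [4,4], so largest k = 0.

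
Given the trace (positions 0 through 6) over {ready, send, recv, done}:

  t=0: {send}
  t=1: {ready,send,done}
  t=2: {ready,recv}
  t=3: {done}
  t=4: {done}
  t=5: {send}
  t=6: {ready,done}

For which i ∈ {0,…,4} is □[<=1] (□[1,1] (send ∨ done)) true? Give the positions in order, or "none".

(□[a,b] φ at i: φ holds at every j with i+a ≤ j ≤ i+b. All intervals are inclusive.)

Evaluate at each i in [0,4]:
  i=0: ✗ (fails at j=1)
  i=1: ✗ (fails at j=1)
  i=2: ✓ (all of [2,3])
  i=3: ✓ (all of [3,4])
  i=4: ✓ (all of [4,5])

2, 3, 4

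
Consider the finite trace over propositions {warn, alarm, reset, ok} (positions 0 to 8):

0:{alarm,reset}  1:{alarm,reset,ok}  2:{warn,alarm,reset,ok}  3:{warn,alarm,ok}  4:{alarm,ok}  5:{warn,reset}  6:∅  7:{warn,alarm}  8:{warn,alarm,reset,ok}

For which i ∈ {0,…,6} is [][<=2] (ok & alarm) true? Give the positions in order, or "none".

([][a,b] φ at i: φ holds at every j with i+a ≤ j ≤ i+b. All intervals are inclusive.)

Evaluate at each i in [0,6]:
  i=0: ✗ (fails at j=0)
  i=1: ✓ (all of [1,3])
  i=2: ✓ (all of [2,4])
  i=3: ✗ (fails at j=5)
  i=4: ✗ (fails at j=5)
  i=5: ✗ (fails at j=5)
  i=6: ✗ (fails at j=6)

1, 2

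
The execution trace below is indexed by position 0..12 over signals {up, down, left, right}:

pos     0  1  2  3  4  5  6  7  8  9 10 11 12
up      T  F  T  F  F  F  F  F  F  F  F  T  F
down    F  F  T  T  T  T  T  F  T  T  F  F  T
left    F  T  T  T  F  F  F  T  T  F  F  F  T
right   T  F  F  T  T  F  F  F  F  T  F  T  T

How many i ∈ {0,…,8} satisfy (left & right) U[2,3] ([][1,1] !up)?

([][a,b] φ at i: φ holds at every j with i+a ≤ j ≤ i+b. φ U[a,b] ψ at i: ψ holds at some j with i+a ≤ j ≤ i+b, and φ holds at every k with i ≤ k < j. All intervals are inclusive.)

0

Evaluate at each i in [0,8]:
  i=0: ✗ (lhs fails at k=0 before rhs at j=2)
  i=1: ✗ (lhs fails at k=1 before rhs at j=3)
  i=2: ✗ (lhs fails at k=2 before rhs at j=4)
  i=3: ✗ (lhs fails at k=4 before rhs at j=5)
  i=4: ✗ (lhs fails at k=4 before rhs at j=6)
  i=5: ✗ (lhs fails at k=5 before rhs at j=7)
  i=6: ✗ (lhs fails at k=6 before rhs at j=8)
  i=7: ✗ (lhs fails at k=7 before rhs at j=9)
  i=8: ✗ (lhs fails at k=8 before rhs at j=11)
Positions where it holds: {} → 0.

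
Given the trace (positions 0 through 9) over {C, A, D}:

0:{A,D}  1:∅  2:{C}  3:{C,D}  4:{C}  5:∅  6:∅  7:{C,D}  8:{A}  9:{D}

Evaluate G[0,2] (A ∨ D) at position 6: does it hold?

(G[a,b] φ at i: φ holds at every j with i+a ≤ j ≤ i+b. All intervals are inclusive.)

Check (A ∨ D) at every j in [6,8]:
  j=6: false
  j=7: true
  j=8: true
Fails at j=6 → formula fails.

No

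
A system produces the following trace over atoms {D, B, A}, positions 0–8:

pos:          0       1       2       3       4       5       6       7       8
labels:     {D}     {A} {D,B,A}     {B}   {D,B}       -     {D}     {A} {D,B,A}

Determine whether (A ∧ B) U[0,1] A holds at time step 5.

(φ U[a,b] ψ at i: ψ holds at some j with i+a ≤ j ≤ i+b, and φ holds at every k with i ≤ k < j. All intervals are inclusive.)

Need some j in [5,6] with A, and (A ∧ B) at every k in [5,j-1].
  j=5: A false.
  j=6: A false.
No j in the window works → until fails.

No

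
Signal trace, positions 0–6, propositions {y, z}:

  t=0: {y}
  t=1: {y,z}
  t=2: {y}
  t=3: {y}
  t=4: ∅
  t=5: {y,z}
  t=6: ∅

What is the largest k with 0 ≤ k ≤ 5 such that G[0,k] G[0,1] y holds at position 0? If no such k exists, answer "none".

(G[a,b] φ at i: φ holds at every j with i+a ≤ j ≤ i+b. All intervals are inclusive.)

G[0,1] y must hold from j=0 onward; find where it first fails.
  j=0: holds
  j=1: holds
  j=2: holds
  j=3: fails
Holds on [0,2], so largest k = 2.

2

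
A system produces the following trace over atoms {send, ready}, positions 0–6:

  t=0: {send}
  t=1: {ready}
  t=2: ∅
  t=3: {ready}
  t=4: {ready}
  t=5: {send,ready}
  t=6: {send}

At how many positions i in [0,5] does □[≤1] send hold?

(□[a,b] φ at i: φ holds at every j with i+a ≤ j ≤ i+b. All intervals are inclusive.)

Evaluate at each i in [0,5]:
  i=0: ✗ (fails at j=1)
  i=1: ✗ (fails at j=1)
  i=2: ✗ (fails at j=2)
  i=3: ✗ (fails at j=3)
  i=4: ✗ (fails at j=4)
  i=5: ✓ (all of [5,6])
Positions where it holds: {5} → 1.

1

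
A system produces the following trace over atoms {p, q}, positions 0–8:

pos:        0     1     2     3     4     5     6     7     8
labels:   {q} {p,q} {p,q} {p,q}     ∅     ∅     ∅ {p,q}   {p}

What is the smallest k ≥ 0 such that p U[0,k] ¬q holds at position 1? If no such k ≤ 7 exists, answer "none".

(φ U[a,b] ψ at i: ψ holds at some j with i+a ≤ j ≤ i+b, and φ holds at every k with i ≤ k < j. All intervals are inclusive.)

Need earliest j ≥ 1 with ¬q, and p at every k in [1,j-1].
  j=1: rhs fails.
  j=2: rhs fails.
  j=3: rhs fails.
  j=4: rhs holds; lhs holds on [1,3]. k = 3.

3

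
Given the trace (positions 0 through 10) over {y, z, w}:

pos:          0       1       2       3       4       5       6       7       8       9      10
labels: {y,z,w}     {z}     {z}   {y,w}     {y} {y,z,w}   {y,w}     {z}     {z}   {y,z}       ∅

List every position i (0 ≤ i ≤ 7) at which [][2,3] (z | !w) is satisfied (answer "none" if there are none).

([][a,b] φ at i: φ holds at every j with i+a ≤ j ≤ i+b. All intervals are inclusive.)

Evaluate at each i in [0,7]:
  i=0: ✗ (fails at j=3)
  i=1: ✗ (fails at j=3)
  i=2: ✓ (all of [4,5])
  i=3: ✗ (fails at j=6)
  i=4: ✗ (fails at j=6)
  i=5: ✓ (all of [7,8])
  i=6: ✓ (all of [8,9])
  i=7: ✓ (all of [9,10])

2, 5, 6, 7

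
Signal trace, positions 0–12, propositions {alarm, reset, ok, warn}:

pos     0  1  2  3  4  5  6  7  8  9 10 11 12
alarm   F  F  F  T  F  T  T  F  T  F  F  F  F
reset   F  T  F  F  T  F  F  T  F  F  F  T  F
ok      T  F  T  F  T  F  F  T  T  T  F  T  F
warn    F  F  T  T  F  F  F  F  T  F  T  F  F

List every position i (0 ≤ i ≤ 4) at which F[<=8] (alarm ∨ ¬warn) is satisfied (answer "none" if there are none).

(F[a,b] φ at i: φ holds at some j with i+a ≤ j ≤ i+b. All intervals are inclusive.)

Evaluate at each i in [0,4]:
  i=0: ✓ (witness j=0)
  i=1: ✓ (witness j=1)
  i=2: ✓ (witness j=3)
  i=3: ✓ (witness j=3)
  i=4: ✓ (witness j=4)

0, 1, 2, 3, 4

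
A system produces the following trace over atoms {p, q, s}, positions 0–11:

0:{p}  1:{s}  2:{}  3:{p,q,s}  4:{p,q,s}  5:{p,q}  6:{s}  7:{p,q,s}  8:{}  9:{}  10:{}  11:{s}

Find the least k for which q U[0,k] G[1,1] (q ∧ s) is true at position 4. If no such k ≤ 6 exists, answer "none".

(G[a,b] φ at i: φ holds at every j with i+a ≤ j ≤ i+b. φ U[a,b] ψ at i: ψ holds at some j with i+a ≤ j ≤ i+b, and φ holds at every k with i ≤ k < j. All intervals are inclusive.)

2

Need earliest j ≥ 4 with G[1,1] (q ∧ s), and q at every k in [4,j-1].
  j=4: rhs fails.
  j=5: rhs fails.
  j=6: rhs holds; lhs holds on [4,5]. k = 2.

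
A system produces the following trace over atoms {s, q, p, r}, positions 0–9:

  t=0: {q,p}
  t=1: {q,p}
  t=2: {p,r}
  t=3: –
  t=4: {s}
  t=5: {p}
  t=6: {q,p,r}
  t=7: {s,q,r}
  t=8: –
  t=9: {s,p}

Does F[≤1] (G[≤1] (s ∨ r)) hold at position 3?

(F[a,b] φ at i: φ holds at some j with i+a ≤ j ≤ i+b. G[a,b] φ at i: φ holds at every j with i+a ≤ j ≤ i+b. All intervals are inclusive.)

Check G[≤1] (s ∨ r) at each j in [3,4]:
  j=3: fails at 3
  j=4: fails at 5
No position in the window satisfies it → formula fails.

Does not hold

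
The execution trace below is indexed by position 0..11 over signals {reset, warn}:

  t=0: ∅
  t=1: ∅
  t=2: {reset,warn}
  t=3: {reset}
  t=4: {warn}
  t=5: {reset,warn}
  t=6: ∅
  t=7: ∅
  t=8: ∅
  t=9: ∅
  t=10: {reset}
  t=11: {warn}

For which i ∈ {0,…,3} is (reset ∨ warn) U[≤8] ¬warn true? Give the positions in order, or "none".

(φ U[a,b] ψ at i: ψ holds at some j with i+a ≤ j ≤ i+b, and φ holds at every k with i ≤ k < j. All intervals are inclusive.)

Evaluate at each i in [0,3]:
  i=0: ✓ (rhs at j=0)
  i=1: ✓ (rhs at j=1)
  i=2: ✓ (rhs at j=3; lhs holds on [2,2])
  i=3: ✓ (rhs at j=3)

0, 1, 2, 3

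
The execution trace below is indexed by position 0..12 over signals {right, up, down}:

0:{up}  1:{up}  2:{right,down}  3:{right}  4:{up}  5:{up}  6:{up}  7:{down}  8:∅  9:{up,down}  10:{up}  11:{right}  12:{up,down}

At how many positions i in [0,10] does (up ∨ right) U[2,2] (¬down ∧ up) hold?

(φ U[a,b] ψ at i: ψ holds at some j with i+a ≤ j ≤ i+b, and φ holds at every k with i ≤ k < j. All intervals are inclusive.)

Evaluate at each i in [0,10]:
  i=0: ✗ (no rhs in [2,2])
  i=1: ✗ (no rhs in [3,3])
  i=2: ✓ (rhs at j=4; lhs holds on [2,3])
  i=3: ✓ (rhs at j=5; lhs holds on [3,4])
  i=4: ✓ (rhs at j=6; lhs holds on [4,5])
  i=5: ✗ (no rhs in [7,7])
  i=6: ✗ (no rhs in [8,8])
  i=7: ✗ (no rhs in [9,9])
  i=8: ✗ (lhs fails at k=8 before rhs at j=10)
  i=9: ✗ (no rhs in [11,11])
  i=10: ✗ (no rhs in [12,12])
Positions where it holds: {2, 3, 4} → 3.

3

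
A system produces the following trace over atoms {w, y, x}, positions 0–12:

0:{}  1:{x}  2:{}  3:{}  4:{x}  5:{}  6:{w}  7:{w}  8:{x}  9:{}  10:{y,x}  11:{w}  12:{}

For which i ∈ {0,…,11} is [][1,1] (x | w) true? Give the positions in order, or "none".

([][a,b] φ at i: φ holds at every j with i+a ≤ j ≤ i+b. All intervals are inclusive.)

Evaluate at each i in [0,11]:
  i=0: ✓ (all of [1,1])
  i=1: ✗ (fails at j=2)
  i=2: ✗ (fails at j=3)
  i=3: ✓ (all of [4,4])
  i=4: ✗ (fails at j=5)
  i=5: ✓ (all of [6,6])
  i=6: ✓ (all of [7,7])
  i=7: ✓ (all of [8,8])
  i=8: ✗ (fails at j=9)
  i=9: ✓ (all of [10,10])
  i=10: ✓ (all of [11,11])
  i=11: ✗ (fails at j=12)

0, 3, 5, 6, 7, 9, 10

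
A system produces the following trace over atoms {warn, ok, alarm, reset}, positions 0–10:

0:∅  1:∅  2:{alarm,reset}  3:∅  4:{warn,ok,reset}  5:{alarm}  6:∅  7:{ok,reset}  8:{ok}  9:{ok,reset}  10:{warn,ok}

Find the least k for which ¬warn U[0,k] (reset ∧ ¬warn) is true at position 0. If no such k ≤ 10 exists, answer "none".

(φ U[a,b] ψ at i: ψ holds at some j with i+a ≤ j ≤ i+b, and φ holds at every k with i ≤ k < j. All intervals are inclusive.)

Need earliest j ≥ 0 with (reset ∧ ¬warn), and ¬warn at every k in [0,j-1].
  j=0: rhs fails.
  j=1: rhs fails.
  j=2: rhs holds; lhs holds on [0,1]. k = 2.

2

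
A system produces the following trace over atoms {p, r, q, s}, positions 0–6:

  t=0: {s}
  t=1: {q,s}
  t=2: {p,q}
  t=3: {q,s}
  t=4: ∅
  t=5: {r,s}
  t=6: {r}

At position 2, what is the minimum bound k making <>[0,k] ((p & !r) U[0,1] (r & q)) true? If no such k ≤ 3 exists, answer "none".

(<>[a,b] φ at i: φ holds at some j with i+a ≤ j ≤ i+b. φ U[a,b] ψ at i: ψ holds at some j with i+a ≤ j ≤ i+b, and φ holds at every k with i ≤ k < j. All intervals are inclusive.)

none

Scan j = 2,3,… for ((p & !r) U[0,1] (r & q)):
  j=2: fails
  j=3: fails
  j=4: fails
  j=5: fails
No j in [2,5] satisfies it → none.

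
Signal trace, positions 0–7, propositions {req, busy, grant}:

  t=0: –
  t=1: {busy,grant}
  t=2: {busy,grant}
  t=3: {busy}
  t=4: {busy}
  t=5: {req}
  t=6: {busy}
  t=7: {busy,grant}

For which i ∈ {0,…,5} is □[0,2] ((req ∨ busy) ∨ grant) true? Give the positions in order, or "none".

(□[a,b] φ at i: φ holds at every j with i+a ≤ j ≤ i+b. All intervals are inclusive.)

Evaluate at each i in [0,5]:
  i=0: ✗ (fails at j=0)
  i=1: ✓ (all of [1,3])
  i=2: ✓ (all of [2,4])
  i=3: ✓ (all of [3,5])
  i=4: ✓ (all of [4,6])
  i=5: ✓ (all of [5,7])

1, 2, 3, 4, 5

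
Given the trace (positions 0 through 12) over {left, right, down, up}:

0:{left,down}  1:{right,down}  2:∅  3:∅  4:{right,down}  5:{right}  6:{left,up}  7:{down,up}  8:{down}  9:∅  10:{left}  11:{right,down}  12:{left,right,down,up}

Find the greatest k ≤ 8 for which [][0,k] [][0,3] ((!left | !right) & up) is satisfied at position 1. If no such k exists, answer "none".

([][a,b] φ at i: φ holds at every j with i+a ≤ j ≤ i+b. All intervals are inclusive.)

none

[][0,3] ((!left | !right) & up) must hold from j=1 onward; find where it first fails.
  j=1: fails → no k works.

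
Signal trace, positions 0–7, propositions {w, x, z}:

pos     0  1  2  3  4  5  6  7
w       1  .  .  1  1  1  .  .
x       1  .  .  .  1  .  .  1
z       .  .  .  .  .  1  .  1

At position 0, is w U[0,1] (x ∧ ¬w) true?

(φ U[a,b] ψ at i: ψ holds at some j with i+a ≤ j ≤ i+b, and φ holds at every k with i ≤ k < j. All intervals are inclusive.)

Does not hold

Need some j in [0,1] with (x ∧ ¬w), and w at every k in [0,j-1].
  j=0: (x ∧ ¬w) false.
  j=1: (x ∧ ¬w) false.
No j in the window works → until fails.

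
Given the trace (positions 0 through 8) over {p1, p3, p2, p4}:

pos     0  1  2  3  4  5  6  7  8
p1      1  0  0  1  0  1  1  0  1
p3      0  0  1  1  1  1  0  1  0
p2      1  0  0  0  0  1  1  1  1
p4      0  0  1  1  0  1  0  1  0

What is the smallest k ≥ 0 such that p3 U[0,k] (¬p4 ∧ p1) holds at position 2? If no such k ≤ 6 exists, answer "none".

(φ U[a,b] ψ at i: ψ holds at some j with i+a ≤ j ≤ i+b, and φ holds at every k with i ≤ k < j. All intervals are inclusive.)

Need earliest j ≥ 2 with (¬p4 ∧ p1), and p3 at every k in [2,j-1].
  j=2: rhs fails.
  j=3: rhs fails.
  j=4: rhs fails.
  j=5: rhs fails.
  j=6: rhs holds; lhs holds on [2,5]. k = 4.

4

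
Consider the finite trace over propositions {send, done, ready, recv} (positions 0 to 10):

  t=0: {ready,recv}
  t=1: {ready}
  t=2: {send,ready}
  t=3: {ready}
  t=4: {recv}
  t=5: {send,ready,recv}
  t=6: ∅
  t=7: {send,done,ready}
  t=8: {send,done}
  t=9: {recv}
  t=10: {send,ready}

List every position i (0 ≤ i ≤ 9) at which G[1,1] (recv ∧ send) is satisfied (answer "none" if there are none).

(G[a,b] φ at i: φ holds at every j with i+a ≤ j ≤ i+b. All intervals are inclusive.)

4

Evaluate at each i in [0,9]:
  i=0: ✗ (fails at j=1)
  i=1: ✗ (fails at j=2)
  i=2: ✗ (fails at j=3)
  i=3: ✗ (fails at j=4)
  i=4: ✓ (all of [5,5])
  i=5: ✗ (fails at j=6)
  i=6: ✗ (fails at j=7)
  i=7: ✗ (fails at j=8)
  i=8: ✗ (fails at j=9)
  i=9: ✗ (fails at j=10)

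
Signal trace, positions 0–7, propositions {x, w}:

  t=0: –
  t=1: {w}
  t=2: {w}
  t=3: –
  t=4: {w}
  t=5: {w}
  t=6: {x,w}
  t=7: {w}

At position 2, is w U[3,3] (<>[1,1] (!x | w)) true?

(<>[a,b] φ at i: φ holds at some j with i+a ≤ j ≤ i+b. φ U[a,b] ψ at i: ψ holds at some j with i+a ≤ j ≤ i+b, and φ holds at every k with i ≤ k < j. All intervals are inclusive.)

Need some j in [5,5] with <>[1,1] (!x | w), and w at every k in [2,j-1].
  j=5: <>[1,1] (!x | w) holds, but w fails at k=3 → not this j.
No j in the window works → until fails.

No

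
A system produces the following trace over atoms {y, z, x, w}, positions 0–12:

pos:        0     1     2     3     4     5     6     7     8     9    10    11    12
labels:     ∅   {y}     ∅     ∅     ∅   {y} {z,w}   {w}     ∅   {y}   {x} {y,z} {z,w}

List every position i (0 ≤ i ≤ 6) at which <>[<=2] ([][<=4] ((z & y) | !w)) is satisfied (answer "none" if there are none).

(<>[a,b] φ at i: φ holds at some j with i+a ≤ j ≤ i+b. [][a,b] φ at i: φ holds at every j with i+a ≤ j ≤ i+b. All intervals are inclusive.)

Evaluate at each i in [0,6]:
  i=0: ✓ (witness j=0)
  i=1: ✓ (witness j=1)
  i=2: ✗ (none in [2,4])
  i=3: ✗ (none in [3,5])
  i=4: ✗ (none in [4,6])
  i=5: ✗ (none in [5,7])
  i=6: ✗ (none in [6,8])

0, 1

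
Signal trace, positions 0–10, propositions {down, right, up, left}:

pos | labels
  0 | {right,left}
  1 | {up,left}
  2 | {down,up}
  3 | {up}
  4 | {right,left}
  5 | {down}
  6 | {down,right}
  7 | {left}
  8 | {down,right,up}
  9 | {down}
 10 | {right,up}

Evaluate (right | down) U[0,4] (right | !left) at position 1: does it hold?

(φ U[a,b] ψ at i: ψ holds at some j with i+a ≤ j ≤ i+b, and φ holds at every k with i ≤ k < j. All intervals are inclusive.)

Need some j in [1,5] with (right | !left), and (right | down) at every k in [1,j-1].
  j=1: (right | !left) false.
  j=2: (right | !left) holds, but (right | down) fails at k=1 → not this j.
  j=3: (right | !left) holds, but (right | down) fails at k=1 → not this j.
  j=4: (right | !left) holds, but (right | down) fails at k=1 → not this j.
  j=5: (right | !left) holds, but (right | down) fails at k=1 → not this j.
No j in the window works → until fails.

False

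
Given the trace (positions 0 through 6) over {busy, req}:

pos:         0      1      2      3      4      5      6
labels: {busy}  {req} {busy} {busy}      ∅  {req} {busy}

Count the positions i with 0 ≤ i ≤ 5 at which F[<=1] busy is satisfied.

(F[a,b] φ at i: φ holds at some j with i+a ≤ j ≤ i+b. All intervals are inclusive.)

5

Evaluate at each i in [0,5]:
  i=0: ✓ (witness j=0)
  i=1: ✓ (witness j=2)
  i=2: ✓ (witness j=2)
  i=3: ✓ (witness j=3)
  i=4: ✗ (none in [4,5])
  i=5: ✓ (witness j=6)
Positions where it holds: {0, 1, 2, 3, 5} → 5.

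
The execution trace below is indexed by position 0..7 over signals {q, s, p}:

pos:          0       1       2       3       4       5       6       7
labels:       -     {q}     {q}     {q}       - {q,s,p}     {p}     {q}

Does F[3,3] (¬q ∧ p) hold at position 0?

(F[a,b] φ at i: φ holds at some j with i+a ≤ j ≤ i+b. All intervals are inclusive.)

Check (¬q ∧ p) at each j in [3,3]:
  j=3: false
No position in the window satisfies it → formula fails.

Does not hold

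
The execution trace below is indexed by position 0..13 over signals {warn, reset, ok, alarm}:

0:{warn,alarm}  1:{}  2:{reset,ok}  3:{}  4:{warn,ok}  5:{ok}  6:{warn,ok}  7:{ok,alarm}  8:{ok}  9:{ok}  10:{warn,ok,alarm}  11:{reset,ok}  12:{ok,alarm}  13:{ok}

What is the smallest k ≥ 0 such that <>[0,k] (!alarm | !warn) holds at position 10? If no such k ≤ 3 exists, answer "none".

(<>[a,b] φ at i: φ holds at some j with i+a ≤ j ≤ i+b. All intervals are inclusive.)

Scan j = 10,11,… for (!alarm | !warn):
  j=10: fails
  j=11: holds
First hit at j=11, so smallest k = 11-10 = 1.

1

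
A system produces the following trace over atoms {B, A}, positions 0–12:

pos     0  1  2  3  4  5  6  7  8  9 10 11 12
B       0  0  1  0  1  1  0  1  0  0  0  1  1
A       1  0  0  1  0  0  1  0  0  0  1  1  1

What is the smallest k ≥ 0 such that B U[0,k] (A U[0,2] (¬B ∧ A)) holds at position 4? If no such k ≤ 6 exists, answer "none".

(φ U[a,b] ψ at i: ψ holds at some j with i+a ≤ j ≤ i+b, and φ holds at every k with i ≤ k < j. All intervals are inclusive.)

2

Need earliest j ≥ 4 with (A U[0,2] (¬B ∧ A)), and B at every k in [4,j-1].
  j=4: rhs fails.
  j=5: rhs fails.
  j=6: rhs holds; lhs holds on [4,5]. k = 2.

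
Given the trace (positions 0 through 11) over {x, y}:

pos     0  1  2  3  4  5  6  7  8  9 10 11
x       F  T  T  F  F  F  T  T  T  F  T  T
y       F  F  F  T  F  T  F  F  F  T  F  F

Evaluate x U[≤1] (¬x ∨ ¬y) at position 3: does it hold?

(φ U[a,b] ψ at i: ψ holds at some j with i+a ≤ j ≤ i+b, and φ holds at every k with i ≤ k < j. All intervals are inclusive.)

True

Need some j in [3,4] with (¬x ∨ ¬y), and x at every k in [3,j-1].
  j=3: (¬x ∨ ¬y) holds; no prefix to check → satisfied.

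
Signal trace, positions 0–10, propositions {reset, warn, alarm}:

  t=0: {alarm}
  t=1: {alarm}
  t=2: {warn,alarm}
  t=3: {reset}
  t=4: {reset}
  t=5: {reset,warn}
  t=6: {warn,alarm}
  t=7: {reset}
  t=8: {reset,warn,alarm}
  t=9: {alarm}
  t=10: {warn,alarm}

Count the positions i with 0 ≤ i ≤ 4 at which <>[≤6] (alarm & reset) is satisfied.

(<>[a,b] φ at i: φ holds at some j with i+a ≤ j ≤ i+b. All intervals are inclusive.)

3

Evaluate at each i in [0,4]:
  i=0: ✗ (none in [0,6])
  i=1: ✗ (none in [1,7])
  i=2: ✓ (witness j=8)
  i=3: ✓ (witness j=8)
  i=4: ✓ (witness j=8)
Positions where it holds: {2, 3, 4} → 3.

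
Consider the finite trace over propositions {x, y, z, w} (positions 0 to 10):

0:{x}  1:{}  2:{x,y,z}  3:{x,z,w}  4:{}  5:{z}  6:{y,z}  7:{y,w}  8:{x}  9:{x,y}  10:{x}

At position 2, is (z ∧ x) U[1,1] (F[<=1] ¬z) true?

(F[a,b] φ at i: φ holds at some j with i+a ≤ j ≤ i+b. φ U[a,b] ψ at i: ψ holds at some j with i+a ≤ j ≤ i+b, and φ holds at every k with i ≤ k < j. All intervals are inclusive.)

Yes

Need some j in [3,3] with F[<=1] ¬z, and (z ∧ x) at every k in [2,j-1].
  j=3: F[<=1] ¬z holds; (z ∧ x) holds at every k in [2,2] → satisfied.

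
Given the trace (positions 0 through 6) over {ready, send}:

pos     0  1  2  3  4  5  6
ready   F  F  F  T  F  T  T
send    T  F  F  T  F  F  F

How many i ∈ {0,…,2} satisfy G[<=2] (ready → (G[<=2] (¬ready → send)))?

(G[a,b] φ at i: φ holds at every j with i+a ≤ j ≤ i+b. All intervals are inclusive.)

1

Evaluate at each i in [0,2]:
  i=0: ✓ (all of [0,2])
  i=1: ✗ (fails at j=3)
  i=2: ✗ (fails at j=3)
Positions where it holds: {0} → 1.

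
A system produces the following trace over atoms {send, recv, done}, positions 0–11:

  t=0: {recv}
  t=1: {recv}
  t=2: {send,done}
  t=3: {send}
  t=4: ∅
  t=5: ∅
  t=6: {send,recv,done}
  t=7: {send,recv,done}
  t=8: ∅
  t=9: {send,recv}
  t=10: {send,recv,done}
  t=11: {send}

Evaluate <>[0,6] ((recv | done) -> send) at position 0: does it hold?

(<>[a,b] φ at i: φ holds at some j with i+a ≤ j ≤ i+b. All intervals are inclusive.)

Check ((recv | done) -> send) at each j in [0,6]:
  j=0: false
  j=1: false
  j=2: true
  j=3: true
  j=4: true
  j=5: true
  j=6: true
Found at j=2 → formula holds.

True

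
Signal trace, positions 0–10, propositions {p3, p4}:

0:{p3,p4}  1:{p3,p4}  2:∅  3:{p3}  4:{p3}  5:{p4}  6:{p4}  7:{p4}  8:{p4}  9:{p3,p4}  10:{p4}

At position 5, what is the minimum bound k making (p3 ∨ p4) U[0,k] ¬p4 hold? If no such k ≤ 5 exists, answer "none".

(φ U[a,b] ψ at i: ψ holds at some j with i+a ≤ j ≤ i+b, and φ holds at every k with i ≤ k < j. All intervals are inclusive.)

Need earliest j ≥ 5 with ¬p4, and (p3 ∨ p4) at every k in [5,j-1].
  j=5: rhs fails.
  j=6: rhs fails.
  j=7: rhs fails.
  j=8: rhs fails.
  j=9: rhs fails.
  j=10: rhs fails.
No witness within the range → none.

none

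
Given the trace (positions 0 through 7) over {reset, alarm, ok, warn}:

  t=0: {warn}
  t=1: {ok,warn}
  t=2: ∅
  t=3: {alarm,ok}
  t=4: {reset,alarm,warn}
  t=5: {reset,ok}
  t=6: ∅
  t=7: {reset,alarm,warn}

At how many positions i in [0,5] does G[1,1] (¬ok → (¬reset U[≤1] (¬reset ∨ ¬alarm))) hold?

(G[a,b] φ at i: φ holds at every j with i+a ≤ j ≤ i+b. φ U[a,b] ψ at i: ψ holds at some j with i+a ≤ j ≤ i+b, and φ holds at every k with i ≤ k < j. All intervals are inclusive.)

5

Evaluate at each i in [0,5]:
  i=0: ✓ (all of [1,1])
  i=1: ✓ (all of [2,2])
  i=2: ✓ (all of [3,3])
  i=3: ✗ (fails at j=4)
  i=4: ✓ (all of [5,5])
  i=5: ✓ (all of [6,6])
Positions where it holds: {0, 1, 2, 4, 5} → 5.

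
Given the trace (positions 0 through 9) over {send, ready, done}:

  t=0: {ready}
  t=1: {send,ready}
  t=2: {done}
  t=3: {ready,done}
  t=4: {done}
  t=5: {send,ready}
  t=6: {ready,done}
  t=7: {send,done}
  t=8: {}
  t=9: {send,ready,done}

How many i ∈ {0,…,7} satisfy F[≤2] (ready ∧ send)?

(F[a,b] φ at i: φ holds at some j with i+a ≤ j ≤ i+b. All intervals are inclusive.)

6

Evaluate at each i in [0,7]:
  i=0: ✓ (witness j=1)
  i=1: ✓ (witness j=1)
  i=2: ✗ (none in [2,4])
  i=3: ✓ (witness j=5)
  i=4: ✓ (witness j=5)
  i=5: ✓ (witness j=5)
  i=6: ✗ (none in [6,8])
  i=7: ✓ (witness j=9)
Positions where it holds: {0, 1, 3, 4, 5, 7} → 6.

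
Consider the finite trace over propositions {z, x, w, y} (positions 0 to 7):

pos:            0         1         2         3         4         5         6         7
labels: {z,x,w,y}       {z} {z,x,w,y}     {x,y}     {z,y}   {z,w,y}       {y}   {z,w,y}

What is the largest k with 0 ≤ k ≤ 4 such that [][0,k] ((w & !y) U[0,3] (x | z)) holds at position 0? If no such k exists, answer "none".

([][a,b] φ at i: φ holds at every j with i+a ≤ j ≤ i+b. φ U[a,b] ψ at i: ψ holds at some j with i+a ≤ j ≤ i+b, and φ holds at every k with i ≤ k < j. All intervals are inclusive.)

((w & !y) U[0,3] (x | z)) must hold from j=0 onward; find where it first fails.
  j=0: holds
  j=1: holds
  j=2: holds
  j=3: holds
  j=4: holds
Holds through j=4; largest k = 4.

4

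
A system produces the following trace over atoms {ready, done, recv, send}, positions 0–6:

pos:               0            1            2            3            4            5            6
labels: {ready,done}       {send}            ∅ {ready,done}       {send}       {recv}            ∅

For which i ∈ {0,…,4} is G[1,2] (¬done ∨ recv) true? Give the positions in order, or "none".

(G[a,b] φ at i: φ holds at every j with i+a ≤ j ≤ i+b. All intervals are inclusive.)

Evaluate at each i in [0,4]:
  i=0: ✓ (all of [1,2])
  i=1: ✗ (fails at j=3)
  i=2: ✗ (fails at j=3)
  i=3: ✓ (all of [4,5])
  i=4: ✓ (all of [5,6])

0, 3, 4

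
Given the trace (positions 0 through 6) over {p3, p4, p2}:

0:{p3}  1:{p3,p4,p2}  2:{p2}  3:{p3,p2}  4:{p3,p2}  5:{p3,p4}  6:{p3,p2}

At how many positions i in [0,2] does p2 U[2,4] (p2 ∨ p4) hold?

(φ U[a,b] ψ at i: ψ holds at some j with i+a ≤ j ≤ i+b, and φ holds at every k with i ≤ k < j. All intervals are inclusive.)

Evaluate at each i in [0,2]:
  i=0: ✗ (lhs fails at k=0 before rhs at j=2)
  i=1: ✓ (rhs at j=3; lhs holds on [1,2])
  i=2: ✓ (rhs at j=4; lhs holds on [2,3])
Positions where it holds: {1, 2} → 2.

2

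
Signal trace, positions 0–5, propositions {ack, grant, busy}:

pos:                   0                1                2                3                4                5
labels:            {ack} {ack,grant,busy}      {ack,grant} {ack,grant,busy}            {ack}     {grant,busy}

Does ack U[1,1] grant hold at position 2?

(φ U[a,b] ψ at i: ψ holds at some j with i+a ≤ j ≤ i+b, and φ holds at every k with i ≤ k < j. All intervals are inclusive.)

Holds

Need some j in [3,3] with grant, and ack at every k in [2,j-1].
  j=3: grant holds; ack holds at every k in [2,2] → satisfied.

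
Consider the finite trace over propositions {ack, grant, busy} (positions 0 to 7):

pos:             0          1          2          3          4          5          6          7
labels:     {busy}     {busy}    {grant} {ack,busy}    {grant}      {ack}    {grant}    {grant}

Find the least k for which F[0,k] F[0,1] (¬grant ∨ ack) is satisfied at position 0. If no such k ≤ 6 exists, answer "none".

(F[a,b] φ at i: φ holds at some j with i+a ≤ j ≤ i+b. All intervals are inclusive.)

Scan j = 0,1,… for F[0,1] (¬grant ∨ ack):
  j=0: holds
First hit at j=0, so smallest k = 0-0 = 0.

0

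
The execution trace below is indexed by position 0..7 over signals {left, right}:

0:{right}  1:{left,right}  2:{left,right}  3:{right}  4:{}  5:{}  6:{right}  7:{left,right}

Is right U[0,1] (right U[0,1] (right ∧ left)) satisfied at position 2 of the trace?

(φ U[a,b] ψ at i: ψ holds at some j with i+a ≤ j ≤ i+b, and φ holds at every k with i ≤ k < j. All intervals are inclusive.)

Need some j in [2,3] with (right U[0,1] (right ∧ left)), and right at every k in [2,j-1].
  j=2: (right U[0,1] (right ∧ left)) holds; no prefix to check → satisfied.

Yes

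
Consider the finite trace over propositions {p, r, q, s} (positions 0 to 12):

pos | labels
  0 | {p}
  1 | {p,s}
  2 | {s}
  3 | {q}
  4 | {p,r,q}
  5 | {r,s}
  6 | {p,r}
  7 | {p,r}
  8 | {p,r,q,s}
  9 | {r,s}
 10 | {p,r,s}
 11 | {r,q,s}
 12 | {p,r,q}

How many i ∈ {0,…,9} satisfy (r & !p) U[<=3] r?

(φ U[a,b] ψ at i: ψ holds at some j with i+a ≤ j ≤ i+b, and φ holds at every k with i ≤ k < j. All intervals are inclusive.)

Evaluate at each i in [0,9]:
  i=0: ✗ (no rhs in [0,3])
  i=1: ✗ (lhs fails at k=1 before rhs at j=4)
  i=2: ✗ (lhs fails at k=2 before rhs at j=4)
  i=3: ✗ (lhs fails at k=3 before rhs at j=4)
  i=4: ✓ (rhs at j=4)
  i=5: ✓ (rhs at j=5)
  i=6: ✓ (rhs at j=6)
  i=7: ✓ (rhs at j=7)
  i=8: ✓ (rhs at j=8)
  i=9: ✓ (rhs at j=9)
Positions where it holds: {4, 5, 6, 7, 8, 9} → 6.

6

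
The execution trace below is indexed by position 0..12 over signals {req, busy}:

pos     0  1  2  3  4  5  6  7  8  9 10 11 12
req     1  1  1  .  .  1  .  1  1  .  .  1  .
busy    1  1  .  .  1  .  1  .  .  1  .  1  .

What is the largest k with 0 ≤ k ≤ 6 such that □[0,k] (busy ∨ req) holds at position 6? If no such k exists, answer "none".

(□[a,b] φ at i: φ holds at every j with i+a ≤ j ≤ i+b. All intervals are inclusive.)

(busy ∨ req) must hold from j=6 onward; find where it first fails.
  j=6: holds
  j=7: holds
  j=8: holds
  j=9: holds
  j=10: fails
Holds on [6,9], so largest k = 3.

3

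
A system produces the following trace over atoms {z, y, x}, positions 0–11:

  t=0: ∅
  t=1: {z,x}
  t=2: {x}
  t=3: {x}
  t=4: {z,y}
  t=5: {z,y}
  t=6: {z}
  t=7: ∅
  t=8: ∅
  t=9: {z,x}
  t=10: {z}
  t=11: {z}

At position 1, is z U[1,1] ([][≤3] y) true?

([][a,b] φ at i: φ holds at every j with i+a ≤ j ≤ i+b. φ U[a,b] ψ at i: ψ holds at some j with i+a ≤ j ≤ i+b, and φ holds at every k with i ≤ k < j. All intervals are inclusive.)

Does not hold

Need some j in [2,2] with [][≤3] y, and z at every k in [1,j-1].
  j=2: [][≤3] y — fails at 2.
No j in the window works → until fails.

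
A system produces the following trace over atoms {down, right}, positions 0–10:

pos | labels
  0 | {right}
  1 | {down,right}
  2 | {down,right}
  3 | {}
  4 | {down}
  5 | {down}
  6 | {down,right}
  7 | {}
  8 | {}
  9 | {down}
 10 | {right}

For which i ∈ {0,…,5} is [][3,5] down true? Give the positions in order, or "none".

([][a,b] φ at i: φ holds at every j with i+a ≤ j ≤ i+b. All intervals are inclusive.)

Evaluate at each i in [0,5]:
  i=0: ✗ (fails at j=3)
  i=1: ✓ (all of [4,6])
  i=2: ✗ (fails at j=7)
  i=3: ✗ (fails at j=7)
  i=4: ✗ (fails at j=7)
  i=5: ✗ (fails at j=8)

1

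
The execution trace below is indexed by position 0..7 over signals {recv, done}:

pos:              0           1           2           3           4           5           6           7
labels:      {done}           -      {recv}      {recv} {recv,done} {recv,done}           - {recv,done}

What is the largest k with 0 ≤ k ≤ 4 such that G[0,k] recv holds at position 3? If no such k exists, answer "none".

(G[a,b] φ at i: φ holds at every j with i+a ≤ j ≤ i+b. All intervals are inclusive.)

recv must hold from j=3 onward; find where it first fails.
  j=3: holds
  j=4: holds
  j=5: holds
  j=6: fails
Holds on [3,5], so largest k = 2.

2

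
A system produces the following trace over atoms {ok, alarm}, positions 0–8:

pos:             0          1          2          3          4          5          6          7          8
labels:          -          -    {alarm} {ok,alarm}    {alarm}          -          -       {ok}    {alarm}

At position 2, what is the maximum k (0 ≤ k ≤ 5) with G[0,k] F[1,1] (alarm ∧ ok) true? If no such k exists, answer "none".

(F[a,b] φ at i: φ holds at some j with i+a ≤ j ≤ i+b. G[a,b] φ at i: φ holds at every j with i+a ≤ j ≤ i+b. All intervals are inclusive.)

0

F[1,1] (alarm ∧ ok) must hold from j=2 onward; find where it first fails.
  j=2: holds
  j=3: fails
Holds on [2,2], so largest k = 0.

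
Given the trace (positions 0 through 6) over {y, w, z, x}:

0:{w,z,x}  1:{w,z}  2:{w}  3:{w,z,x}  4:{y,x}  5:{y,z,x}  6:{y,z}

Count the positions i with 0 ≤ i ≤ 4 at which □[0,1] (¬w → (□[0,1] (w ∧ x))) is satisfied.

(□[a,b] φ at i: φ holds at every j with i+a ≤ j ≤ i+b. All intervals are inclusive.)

Evaluate at each i in [0,4]:
  i=0: ✓ (all of [0,1])
  i=1: ✓ (all of [1,2])
  i=2: ✓ (all of [2,3])
  i=3: ✗ (fails at j=4)
  i=4: ✗ (fails at j=4)
Positions where it holds: {0, 1, 2} → 3.

3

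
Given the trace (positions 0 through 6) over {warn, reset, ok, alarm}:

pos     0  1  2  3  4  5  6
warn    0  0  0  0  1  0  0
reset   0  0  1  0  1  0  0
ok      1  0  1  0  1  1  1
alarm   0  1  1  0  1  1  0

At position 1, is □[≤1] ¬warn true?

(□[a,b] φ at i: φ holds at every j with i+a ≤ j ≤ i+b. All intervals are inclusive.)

Check ¬warn at every j in [1,2]:
  j=1: true
  j=2: true
All positions satisfy it → formula holds.

Yes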